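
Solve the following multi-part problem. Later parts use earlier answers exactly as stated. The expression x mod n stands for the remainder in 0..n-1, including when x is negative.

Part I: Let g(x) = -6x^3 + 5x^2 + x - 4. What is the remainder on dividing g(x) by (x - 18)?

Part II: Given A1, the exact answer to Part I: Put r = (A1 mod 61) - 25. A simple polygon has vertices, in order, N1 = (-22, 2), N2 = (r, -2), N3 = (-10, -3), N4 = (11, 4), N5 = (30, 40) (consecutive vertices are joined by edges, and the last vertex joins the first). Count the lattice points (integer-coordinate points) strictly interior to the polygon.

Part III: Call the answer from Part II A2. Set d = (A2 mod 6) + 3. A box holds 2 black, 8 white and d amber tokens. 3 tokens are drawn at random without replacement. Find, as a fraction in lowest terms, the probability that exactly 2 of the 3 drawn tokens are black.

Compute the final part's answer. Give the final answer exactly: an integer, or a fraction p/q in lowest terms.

Part I: remainder = value at the root: -6*(18)^3 + 5*(18)^2 + 1*(18)^1 - 4 = (-34992) + (1620) + (18) + (-4) = -33358; answer -33358
Part II: A1 = -33358; r = -16; cross terms: (-22*-2 - -16*2)=76, (-16*-3 - -10*-2)=28, (-10*4 - 11*-3)=-7, (11*40 - 30*4)=320, (30*2 - -22*40)=940; twice the area = |1357| = 1357; area = 1357/2; boundary points = 2 + 1 + 7 + 1 + 2 = 13; strictly interior points = area - boundary/2 + 1 = 673; answer 673
Part III: A2 = 673; d = 4; total draws C(14,3) = 364; favorable C(2,2)*C(12,1) = 12; P = 3/91; answer 3/91

3/91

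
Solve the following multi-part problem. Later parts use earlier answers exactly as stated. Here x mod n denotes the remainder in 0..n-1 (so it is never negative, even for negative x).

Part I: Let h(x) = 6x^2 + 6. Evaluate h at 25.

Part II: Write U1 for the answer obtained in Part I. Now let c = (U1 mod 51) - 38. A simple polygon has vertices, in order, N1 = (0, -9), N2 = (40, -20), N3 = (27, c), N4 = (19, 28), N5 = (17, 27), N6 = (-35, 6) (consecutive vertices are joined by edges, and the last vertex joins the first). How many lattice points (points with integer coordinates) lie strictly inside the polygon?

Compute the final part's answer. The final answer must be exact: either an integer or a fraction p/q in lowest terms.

1471

Part I: 6*(25)^2 + 6 = (3750) + (6) = 3756; answer 3756
Part II: U1 = 3756; c = -5; cross terms: (0*-20 - 40*-9)=360, (40*-5 - 27*-20)=340, (27*28 - 19*-5)=851, (19*27 - 17*28)=37, (17*6 - -35*27)=1047, (-35*-9 - 0*6)=315; twice the area = |2950| = 2950; area = 1475; boundary points = 1 + 1 + 1 + 1 + 1 + 5 = 10; strictly interior points = area - boundary/2 + 1 = 1471; answer 1471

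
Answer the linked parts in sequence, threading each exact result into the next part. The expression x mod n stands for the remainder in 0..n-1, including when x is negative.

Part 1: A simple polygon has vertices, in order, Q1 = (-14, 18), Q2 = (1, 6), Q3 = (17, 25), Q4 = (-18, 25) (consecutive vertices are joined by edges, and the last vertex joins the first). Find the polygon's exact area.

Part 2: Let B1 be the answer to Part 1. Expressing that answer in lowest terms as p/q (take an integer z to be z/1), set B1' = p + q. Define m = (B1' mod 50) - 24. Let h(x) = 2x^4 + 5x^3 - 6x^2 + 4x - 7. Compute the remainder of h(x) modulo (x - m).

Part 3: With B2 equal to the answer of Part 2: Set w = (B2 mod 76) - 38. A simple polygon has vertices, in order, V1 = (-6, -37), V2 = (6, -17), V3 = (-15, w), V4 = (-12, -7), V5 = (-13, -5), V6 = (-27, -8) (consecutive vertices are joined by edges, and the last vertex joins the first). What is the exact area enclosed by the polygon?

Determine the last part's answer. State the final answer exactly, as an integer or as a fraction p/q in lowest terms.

1621/2

Part 1: cross terms: (-14*6 - 1*18)=-102, (1*25 - 17*6)=-77, (17*25 - -18*25)=875, (-18*18 - -14*25)=26; twice the area = |722| = 722; area = 361; answer 361
Part 2: B1 = 361; threaded value p + q = 362; m = -12; remainder = value at the root: 2*(-12)^4 + 5*(-12)^3 - 6*(-12)^2 + 4*(-12)^1 - 7 = (41472) + (-8640) + (-864) + (-48) + (-7) = 31913; answer 31913
Part 3: B2 = 31913; w = 31; cross terms: (-6*-17 - 6*-37)=324, (6*31 - -15*-17)=-69, (-15*-7 - -12*31)=477, (-12*-5 - -13*-7)=-31, (-13*-8 - -27*-5)=-31, (-27*-37 - -6*-8)=951; twice the area = |1621| = 1621; area = 1621/2; answer 1621/2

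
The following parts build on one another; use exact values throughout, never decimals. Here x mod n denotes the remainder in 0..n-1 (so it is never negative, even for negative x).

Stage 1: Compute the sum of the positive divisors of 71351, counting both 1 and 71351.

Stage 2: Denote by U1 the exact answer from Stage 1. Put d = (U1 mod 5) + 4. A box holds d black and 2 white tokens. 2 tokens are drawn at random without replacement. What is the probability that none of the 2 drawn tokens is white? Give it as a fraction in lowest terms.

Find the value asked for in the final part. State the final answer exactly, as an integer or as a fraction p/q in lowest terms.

Stage 1: 71351 = 7 * 10193; sigma = (1 + 7) * (1 + 10193) = 8 * 10194 = 81552; answer 81552
Stage 2: U1 = 81552; d = 6; total draws C(8,2) = 28; favorable C(6,2) = 15; P = 15/28; answer 15/28

15/28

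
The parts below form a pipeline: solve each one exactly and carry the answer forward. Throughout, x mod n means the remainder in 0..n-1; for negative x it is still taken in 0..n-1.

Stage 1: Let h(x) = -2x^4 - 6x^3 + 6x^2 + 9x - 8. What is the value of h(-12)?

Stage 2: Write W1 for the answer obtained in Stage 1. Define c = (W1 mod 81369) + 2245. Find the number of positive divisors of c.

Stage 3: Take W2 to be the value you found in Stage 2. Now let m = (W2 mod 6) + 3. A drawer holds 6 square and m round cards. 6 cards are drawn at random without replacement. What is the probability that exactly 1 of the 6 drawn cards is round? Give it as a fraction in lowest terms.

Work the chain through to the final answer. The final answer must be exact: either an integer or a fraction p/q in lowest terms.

5/77

Stage 1: -2*(-12)^4 - 6*(-12)^3 + 6*(-12)^2 + 9*(-12)^1 - 8 = (-41472) + (10368) + (864) + (-108) + (-8) = -30356; answer -30356
Stage 2: W1 = -30356; c = 53258; 53258 = 2 * 31 * 859; number of divisors = (1+1) * (1+1) * (1+1) = 8; answer 8
Stage 3: W2 = 8; m = 5; total draws C(11,6) = 462; favorable C(5,1)*C(6,5) = 30; P = 5/77; answer 5/77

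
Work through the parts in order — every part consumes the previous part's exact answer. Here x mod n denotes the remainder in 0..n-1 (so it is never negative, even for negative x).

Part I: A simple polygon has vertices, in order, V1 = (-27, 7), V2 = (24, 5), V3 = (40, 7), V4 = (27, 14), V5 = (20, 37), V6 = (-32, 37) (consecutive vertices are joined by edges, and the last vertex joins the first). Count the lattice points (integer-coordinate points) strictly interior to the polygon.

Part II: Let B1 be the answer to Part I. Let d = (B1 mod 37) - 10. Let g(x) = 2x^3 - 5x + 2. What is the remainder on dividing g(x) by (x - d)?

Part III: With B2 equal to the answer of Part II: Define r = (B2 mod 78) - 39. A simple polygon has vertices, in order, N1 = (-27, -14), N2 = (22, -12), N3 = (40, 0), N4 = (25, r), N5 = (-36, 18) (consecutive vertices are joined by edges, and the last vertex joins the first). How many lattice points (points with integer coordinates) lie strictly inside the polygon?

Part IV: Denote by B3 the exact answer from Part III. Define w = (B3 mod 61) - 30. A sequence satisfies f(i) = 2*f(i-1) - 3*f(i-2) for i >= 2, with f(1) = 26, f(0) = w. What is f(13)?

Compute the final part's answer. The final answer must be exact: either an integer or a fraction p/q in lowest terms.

14534

Part I: cross terms: (-27*5 - 24*7)=-303, (24*7 - 40*5)=-32, (40*14 - 27*7)=371, (27*37 - 20*14)=719, (20*37 - -32*37)=1924, (-32*7 - -27*37)=775; twice the area = |3454| = 3454; area = 1727; boundary points = 1 + 2 + 1 + 1 + 52 + 5 = 62; strictly interior points = area - boundary/2 + 1 = 1697; answer 1697
Part II: B1 = 1697; d = 22; remainder = value at the root: 2*(22)^3 - 5*(22)^1 + 2 = (21296) + (-110) + (2) = 21188; answer 21188
Part III: B2 = 21188; r = 11; cross terms: (-27*-12 - 22*-14)=632, (22*0 - 40*-12)=480, (40*11 - 25*0)=440, (25*18 - -36*11)=846, (-36*-14 - -27*18)=990; twice the area = |3388| = 3388; area = 1694; boundary points = 1 + 6 + 1 + 1 + 1 = 10; strictly interior points = area - boundary/2 + 1 = 1690; answer 1690
Part IV: B3 = 1690; w = 13; f(2) = 2*(26) - 3*(13) = 13; iterating: f(2)=13, f(3)=-52, f(4)=-143, f(5)=-130, f(6)=169, f(7)=728, f(8)=949, f(9)=-286, f(10)=-3419, f(11)=-5980, f(12)=-1703, f(13)=14534; answer 14534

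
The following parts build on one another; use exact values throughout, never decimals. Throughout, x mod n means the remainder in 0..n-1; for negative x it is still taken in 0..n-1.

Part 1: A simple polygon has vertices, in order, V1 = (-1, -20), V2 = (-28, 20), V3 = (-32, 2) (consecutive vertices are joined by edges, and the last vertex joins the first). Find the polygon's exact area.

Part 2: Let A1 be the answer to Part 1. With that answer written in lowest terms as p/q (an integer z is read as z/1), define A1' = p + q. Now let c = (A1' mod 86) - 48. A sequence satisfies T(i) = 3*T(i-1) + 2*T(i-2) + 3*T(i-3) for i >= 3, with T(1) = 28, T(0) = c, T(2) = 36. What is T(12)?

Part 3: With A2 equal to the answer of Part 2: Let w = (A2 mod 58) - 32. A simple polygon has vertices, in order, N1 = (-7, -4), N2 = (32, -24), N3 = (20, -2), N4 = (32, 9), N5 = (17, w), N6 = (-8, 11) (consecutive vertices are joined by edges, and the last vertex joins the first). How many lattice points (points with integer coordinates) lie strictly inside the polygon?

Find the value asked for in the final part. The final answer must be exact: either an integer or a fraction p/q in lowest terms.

Part 1: cross terms: (-1*20 - -28*-20)=-580, (-28*2 - -32*20)=584, (-32*-20 - -1*2)=642; twice the area = |646| = 646; area = 323; answer 323
Part 2: A1 = 323; threaded value p + q = 324; c = 18; T(3) = 3*(36) + 2*(28) + 3*(18) = 218; iterating: T(3)=218, T(4)=810, T(5)=2974, T(6)=11196, T(7)=41966, T(8)=157212, T(9)=589156, T(10)=2207790, T(11)=8273318, T(12)=31003002; answer 31003002
Part 3: A2 = 31003002; w = -2; cross terms: (-7*-24 - 32*-4)=296, (32*-2 - 20*-24)=416, (20*9 - 32*-2)=244, (32*-2 - 17*9)=-217, (17*11 - -8*-2)=171, (-8*-4 - -7*11)=109; twice the area = |1019| = 1019; area = 1019/2; boundary points = 1 + 2 + 1 + 1 + 1 + 1 = 7; strictly interior points = area - boundary/2 + 1 = 507; answer 507

507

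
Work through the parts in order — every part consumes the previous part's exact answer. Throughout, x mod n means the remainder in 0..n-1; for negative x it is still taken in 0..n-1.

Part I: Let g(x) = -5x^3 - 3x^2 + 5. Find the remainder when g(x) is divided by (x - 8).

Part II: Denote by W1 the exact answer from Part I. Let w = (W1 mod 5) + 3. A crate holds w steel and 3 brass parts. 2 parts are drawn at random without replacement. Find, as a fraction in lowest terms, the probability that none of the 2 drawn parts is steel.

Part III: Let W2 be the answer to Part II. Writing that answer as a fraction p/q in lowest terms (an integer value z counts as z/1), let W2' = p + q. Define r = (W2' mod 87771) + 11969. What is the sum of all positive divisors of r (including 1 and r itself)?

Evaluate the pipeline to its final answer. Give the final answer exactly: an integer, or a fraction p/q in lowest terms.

23976

Part I: remainder = value at the root: -5*(8)^3 - 3*(8)^2 + 5 = (-2560) + (-192) + (5) = -2747; answer -2747
Part II: W1 = -2747; w = 6; total draws C(9,2) = 36; favorable C(3,2) = 3; P = 1/12; answer 1/12
Part III: W2 = 1/12; threaded value p + q = 13; r = 11982; 11982 = 2 * 3 * 1997; sigma = (1 + 2) * (1 + 3) * (1 + 1997) = 3 * 4 * 1998 = 23976; answer 23976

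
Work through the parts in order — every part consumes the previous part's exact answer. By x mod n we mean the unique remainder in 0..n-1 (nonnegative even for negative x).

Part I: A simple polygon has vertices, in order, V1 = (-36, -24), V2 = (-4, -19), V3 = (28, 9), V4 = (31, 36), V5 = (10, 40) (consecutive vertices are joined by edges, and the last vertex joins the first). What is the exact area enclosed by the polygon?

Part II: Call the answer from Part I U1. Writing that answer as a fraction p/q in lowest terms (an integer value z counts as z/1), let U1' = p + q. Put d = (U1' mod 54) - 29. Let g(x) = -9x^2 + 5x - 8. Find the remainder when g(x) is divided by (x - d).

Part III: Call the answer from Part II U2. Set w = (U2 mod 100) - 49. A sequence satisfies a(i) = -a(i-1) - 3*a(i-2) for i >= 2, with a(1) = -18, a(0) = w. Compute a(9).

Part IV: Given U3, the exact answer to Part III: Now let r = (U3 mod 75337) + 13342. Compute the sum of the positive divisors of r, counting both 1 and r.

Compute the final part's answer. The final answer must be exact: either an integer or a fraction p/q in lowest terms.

Part I: cross terms: (-36*-19 - -4*-24)=588, (-4*9 - 28*-19)=496, (28*36 - 31*9)=729, (31*40 - 10*36)=880, (10*-24 - -36*40)=1200; twice the area = |3893| = 3893; area = 3893/2; answer 3893/2
Part II: U1 = 3893/2; threaded value p + q = 3895; d = -22; remainder = value at the root: -9*(-22)^2 + 5*(-22)^1 - 8 = (-4356) + (-110) + (-8) = -4474; answer -4474
Part III: U2 = -4474; w = -23; a(2) = -1*(-18) - 3*(-23) = 87; iterating: a(2)=87, a(3)=-33, a(4)=-228, a(5)=327, a(6)=357, a(7)=-1338, a(8)=267, a(9)=3747; answer 3747
Part IV: U3 = 3747; r = 17089; 17089 = 23 * 743; sigma = (1 + 23) * (1 + 743) = 24 * 744 = 17856; answer 17856

17856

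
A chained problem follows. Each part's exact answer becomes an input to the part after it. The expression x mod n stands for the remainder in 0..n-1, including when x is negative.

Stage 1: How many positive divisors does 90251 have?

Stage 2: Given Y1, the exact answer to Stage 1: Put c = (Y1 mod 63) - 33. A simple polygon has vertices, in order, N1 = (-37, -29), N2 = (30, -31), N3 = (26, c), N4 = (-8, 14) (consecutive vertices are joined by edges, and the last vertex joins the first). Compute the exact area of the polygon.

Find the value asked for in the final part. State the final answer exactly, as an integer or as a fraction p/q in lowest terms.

Stage 1: 90251 = 7 * 12893; number of divisors = (1+1) * (1+1) = 4; answer 4
Stage 2: Y1 = 4; c = -29; cross terms: (-37*-31 - 30*-29)=2017, (30*-29 - 26*-31)=-64, (26*14 - -8*-29)=132, (-8*-29 - -37*14)=750; twice the area = |2835| = 2835; area = 2835/2; answer 2835/2

2835/2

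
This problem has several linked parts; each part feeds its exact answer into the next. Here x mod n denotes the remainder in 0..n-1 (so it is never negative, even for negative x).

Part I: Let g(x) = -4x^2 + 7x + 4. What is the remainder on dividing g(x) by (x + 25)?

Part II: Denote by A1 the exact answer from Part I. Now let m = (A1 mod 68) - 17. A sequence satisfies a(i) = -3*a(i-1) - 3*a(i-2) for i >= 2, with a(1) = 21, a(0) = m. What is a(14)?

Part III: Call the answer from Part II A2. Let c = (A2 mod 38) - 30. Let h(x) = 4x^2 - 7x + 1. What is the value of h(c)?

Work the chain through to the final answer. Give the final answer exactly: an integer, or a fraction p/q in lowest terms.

58

Part I: remainder = value at the root: -4*(-25)^2 + 7*(-25)^1 + 4 = (-2500) + (-175) + (4) = -2671; answer -2671
Part II: A1 = -2671; m = 32; a(2) = -3*(21) - 3*(32) = -159; iterating: a(2)=-159, a(3)=414, a(4)=-765, a(5)=1053, a(6)=-864, a(7)=-567, a(8)=4293, a(9)=-11178, a(10)=20655, a(11)=-28431, a(12)=23328, a(13)=15309, a(14)=-115911; answer -115911
Part III: A2 = -115911; c = -3; 4*(-3)^2 - 7*(-3)^1 + 1 = (36) + (21) + (1) = 58; answer 58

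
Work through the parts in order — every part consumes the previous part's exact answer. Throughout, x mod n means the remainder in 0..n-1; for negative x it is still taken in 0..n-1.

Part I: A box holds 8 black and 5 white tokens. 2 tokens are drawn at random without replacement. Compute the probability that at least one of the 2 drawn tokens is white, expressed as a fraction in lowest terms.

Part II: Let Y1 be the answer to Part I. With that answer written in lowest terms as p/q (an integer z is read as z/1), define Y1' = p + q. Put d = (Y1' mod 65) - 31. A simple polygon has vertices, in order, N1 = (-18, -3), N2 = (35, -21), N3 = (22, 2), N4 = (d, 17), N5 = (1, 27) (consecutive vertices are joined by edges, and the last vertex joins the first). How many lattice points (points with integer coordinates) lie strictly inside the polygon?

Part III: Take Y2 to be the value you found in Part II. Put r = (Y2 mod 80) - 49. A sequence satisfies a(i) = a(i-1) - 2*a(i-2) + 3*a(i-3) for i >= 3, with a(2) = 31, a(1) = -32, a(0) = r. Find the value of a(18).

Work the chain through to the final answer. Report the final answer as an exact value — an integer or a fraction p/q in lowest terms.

Part I: total draws C(13,2) = 78; complement C(8,2) = 28; favorable 78 - 28 = 50; P = 25/39; answer 25/39
Part II: Y1 = 25/39; threaded value p + q = 64; d = 33; cross terms: (-18*-21 - 35*-3)=483, (35*2 - 22*-21)=532, (22*17 - 33*2)=308, (33*27 - 1*17)=874, (1*-3 - -18*27)=483; twice the area = |2680| = 2680; area = 1340; boundary points = 1 + 1 + 1 + 2 + 1 = 6; strictly interior points = area - boundary/2 + 1 = 1338; answer 1338
Part III: Y2 = 1338; r = 9; a(3) = 1*(31) - 2*(-32) + 3*(9) = 122; iterating: a(3)=122, a(4)=-36, a(5)=-187, a(6)=251, a(7)=517, a(8)=-546, a(9)=-827, a(10)=1816, a(11)=1832, a(12)=-4281, a(13)=-2497, a(14)=11561, a(15)=3712, a(16)=-26901, a(17)=358, a(18)=65296; answer 65296

65296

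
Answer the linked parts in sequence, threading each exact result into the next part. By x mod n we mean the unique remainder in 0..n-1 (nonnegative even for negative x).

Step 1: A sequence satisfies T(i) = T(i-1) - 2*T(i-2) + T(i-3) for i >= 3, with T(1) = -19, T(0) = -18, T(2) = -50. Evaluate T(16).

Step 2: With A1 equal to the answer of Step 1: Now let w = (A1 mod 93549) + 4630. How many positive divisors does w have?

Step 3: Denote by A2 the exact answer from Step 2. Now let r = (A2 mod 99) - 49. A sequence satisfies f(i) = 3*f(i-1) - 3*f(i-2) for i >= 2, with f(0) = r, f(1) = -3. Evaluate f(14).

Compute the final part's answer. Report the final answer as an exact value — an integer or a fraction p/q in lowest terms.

91854

Step 1: T(3) = 1*(-50) - 2*(-19) + 1*(-18) = -30; iterating: T(3)=-30, T(4)=51, T(5)=61, T(6)=-71, T(7)=-142, T(8)=61, T(9)=274, T(10)=10, T(11)=-477, T(12)=-223, T(13)=741, T(14)=710, T(15)=-995, T(16)=-1674; answer -1674
Step 2: A1 = -1674; w = 96505; 96505 = 5 * 19301; number of divisors = (1+1) * (1+1) = 4; answer 4
Step 3: A2 = 4; r = -45; f(2) = 3*(-3) - 3*(-45) = 126; iterating: f(2)=126, f(3)=387, f(4)=783, f(5)=1188, f(6)=1215, f(7)=81, f(8)=-3402, f(9)=-10449, f(10)=-21141, f(11)=-32076, f(12)=-32805, f(13)=-2187, f(14)=91854; answer 91854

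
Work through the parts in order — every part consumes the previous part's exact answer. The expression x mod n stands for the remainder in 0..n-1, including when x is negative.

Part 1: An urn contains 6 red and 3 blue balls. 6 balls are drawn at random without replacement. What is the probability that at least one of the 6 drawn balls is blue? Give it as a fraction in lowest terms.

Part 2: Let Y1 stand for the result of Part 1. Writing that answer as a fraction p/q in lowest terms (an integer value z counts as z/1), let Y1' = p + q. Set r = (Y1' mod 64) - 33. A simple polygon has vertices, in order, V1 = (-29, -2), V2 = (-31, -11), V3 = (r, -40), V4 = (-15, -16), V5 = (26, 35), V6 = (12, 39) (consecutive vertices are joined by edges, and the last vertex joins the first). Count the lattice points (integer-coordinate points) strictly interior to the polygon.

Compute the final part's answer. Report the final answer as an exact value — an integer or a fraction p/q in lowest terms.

Part 1: total draws C(9,6) = 84; complement C(6,6) = 1; favorable 84 - 1 = 83; P = 83/84; answer 83/84
Part 2: Y1 = 83/84; threaded value p + q = 167; r = 6; cross terms: (-29*-11 - -31*-2)=257, (-31*-40 - 6*-11)=1306, (6*-16 - -15*-40)=-696, (-15*35 - 26*-16)=-109, (26*39 - 12*35)=594, (12*-2 - -29*39)=1107; twice the area = |2459| = 2459; area = 2459/2; boundary points = 1 + 1 + 3 + 1 + 2 + 41 = 49; strictly interior points = area - boundary/2 + 1 = 1206; answer 1206

1206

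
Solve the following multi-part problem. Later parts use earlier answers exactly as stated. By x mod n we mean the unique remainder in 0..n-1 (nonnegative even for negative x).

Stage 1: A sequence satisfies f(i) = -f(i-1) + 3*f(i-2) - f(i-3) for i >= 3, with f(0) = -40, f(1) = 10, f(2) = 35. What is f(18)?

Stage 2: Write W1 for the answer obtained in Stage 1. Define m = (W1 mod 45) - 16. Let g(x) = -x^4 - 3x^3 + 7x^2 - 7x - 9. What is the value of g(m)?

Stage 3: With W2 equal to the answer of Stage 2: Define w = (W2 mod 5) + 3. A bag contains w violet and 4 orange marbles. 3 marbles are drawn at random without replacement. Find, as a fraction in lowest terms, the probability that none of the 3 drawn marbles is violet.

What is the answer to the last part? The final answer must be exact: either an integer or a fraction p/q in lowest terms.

Stage 1: f(3) = -1*(35) + 3*(10) - 1*(-40) = 35; iterating: f(3)=35, f(4)=60, f(5)=10, f(6)=135, f(7)=-165, f(8)=560, f(9)=-1190, f(10)=3035, f(11)=-7165, f(12)=17460, f(13)=-41990, f(14)=101535, f(15)=-244965, f(16)=591560, f(17)=-1427990, f(18)=3447635; answer 3447635
Stage 2: W1 = 3447635; m = -11; -1*(-11)^4 - 3*(-11)^3 + 7*(-11)^2 - 7*(-11)^1 - 9 = (-14641) + (3993) + (847) + (77) + (-9) = -9733; answer -9733
Stage 3: W2 = -9733; w = 5; total draws C(9,3) = 84; favorable C(4,3) = 4; P = 1/21; answer 1/21

1/21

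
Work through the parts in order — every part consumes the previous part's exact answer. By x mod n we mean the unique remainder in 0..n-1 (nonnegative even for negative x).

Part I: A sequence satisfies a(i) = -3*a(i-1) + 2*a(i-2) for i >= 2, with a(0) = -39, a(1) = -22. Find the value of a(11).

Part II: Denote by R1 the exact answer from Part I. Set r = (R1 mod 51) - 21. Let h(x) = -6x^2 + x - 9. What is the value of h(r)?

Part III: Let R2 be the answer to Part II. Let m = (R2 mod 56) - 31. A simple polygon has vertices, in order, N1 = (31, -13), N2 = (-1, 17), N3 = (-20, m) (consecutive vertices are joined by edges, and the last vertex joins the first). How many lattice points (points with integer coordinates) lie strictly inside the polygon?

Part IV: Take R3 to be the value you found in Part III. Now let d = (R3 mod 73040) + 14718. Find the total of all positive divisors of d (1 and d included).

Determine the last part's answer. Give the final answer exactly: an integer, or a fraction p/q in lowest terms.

17640

Part I: a(2) = -3*(-22) + 2*(-39) = -12; iterating: a(2)=-12, a(3)=-8, a(4)=0, a(5)=-16, a(6)=48, a(7)=-176, a(8)=624, a(9)=-2224, a(10)=7920, a(11)=-28208; answer -28208
Part II: R1 = -28208; r = 25; -6*(25)^2 + 1*(25)^1 - 9 = (-3750) + (25) + (-9) = -3734; answer -3734
Part III: R2 = -3734; m = -13; cross terms: (31*17 - -1*-13)=514, (-1*-13 - -20*17)=353, (-20*-13 - 31*-13)=663; twice the area = |1530| = 1530; area = 765; boundary points = 2 + 1 + 51 = 54; strictly interior points = area - boundary/2 + 1 = 739; answer 739
Part IV: R3 = 739; d = 15457; 15457 = 13 * 29 * 41; sigma = (1 + 13) * (1 + 29) * (1 + 41) = 14 * 30 * 42 = 17640; answer 17640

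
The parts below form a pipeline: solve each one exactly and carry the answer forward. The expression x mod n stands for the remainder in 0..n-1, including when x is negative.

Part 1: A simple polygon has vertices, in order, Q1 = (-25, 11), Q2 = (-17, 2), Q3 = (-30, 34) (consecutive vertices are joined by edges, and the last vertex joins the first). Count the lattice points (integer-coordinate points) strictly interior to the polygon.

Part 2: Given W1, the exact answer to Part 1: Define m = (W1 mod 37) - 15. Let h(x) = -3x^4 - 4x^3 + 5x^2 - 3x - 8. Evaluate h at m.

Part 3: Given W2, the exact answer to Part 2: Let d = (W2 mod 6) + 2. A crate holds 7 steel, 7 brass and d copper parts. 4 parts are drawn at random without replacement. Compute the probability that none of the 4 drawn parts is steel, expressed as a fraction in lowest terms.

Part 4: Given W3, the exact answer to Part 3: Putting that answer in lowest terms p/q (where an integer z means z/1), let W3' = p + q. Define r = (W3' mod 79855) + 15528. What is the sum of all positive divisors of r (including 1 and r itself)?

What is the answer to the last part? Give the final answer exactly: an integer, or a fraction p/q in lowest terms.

Part 1: cross terms: (-25*2 - -17*11)=137, (-17*34 - -30*2)=-518, (-30*11 - -25*34)=520; twice the area = |139| = 139; area = 139/2; boundary points = 1 + 1 + 1 = 3; strictly interior points = area - boundary/2 + 1 = 69; answer 69
Part 2: W1 = 69; m = 17; -3*(17)^4 - 4*(17)^3 + 5*(17)^2 - 3*(17)^1 - 8 = (-250563) + (-19652) + (1445) + (-51) + (-8) = -268829; answer -268829
Part 3: W2 = -268829; d = 3; total draws C(17,4) = 2380; favorable C(10,4) = 210; P = 3/34; answer 3/34
Part 4: W3 = 3/34; threaded value p + q = 37; r = 15565; 15565 = 5 * 11 * 283; sigma = (1 + 5) * (1 + 11) * (1 + 283) = 6 * 12 * 284 = 20448; answer 20448

20448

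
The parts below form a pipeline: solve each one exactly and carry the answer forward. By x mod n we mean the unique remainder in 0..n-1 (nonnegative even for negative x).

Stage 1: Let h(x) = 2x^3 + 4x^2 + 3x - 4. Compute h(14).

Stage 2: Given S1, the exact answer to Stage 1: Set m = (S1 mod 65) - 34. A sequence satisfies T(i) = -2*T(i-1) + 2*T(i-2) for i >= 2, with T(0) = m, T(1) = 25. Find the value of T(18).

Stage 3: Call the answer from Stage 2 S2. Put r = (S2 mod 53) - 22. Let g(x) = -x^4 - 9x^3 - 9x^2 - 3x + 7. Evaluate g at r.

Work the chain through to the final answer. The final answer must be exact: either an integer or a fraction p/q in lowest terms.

-394167

Stage 1: 2*(14)^3 + 4*(14)^2 + 3*(14)^1 - 4 = (5488) + (784) + (42) + (-4) = 6310; answer 6310
Stage 2: S1 = 6310; m = -29; T(2) = -2*(25) + 2*(-29) = -108; iterating: T(2)=-108, T(3)=266, T(4)=-748, T(5)=2028, T(6)=-5552, T(7)=15160, T(8)=-41424, T(9)=113168, T(10)=-309184, T(11)=844704, T(12)=-2307776, T(13)=6304960, T(14)=-17225472, T(15)=47060864, T(16)=-128572672, T(17)=351267072, T(18)=-959679488; answer -959679488
Stage 3: S2 = -959679488; r = 23; -1*(23)^4 - 9*(23)^3 - 9*(23)^2 - 3*(23)^1 + 7 = (-279841) + (-109503) + (-4761) + (-69) + (7) = -394167; answer -394167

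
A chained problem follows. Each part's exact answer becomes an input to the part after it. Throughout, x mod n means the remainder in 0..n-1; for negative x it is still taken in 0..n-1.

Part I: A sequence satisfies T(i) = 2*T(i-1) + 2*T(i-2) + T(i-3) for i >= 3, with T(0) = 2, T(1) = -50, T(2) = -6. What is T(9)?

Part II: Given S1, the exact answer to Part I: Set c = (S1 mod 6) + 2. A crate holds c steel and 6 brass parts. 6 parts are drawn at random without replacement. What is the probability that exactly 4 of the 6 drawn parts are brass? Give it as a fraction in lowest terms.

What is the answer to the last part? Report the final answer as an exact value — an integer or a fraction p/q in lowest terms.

Part I: T(3) = 2*(-6) + 2*(-50) + 1*(2) = -110; iterating: T(3)=-110, T(4)=-282, T(5)=-790, T(6)=-2254, T(7)=-6370, T(8)=-18038, T(9)=-51070; answer -51070
Part II: S1 = -51070; c = 4; total draws C(10,6) = 210; favorable C(6,4)*C(4,2) = 90; P = 3/7; answer 3/7

3/7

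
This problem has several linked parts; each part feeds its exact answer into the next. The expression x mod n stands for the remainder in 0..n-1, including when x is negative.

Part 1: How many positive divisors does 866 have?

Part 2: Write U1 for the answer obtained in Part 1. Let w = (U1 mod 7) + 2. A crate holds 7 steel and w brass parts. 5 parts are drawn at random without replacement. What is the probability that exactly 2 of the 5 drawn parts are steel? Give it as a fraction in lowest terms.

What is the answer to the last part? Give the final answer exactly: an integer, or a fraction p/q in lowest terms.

Part 1: 866 = 2 * 433; number of divisors = (1+1) * (1+1) = 4; answer 4
Part 2: U1 = 4; w = 6; total draws C(13,5) = 1287; favorable C(7,2)*C(6,3) = 420; P = 140/429; answer 140/429

140/429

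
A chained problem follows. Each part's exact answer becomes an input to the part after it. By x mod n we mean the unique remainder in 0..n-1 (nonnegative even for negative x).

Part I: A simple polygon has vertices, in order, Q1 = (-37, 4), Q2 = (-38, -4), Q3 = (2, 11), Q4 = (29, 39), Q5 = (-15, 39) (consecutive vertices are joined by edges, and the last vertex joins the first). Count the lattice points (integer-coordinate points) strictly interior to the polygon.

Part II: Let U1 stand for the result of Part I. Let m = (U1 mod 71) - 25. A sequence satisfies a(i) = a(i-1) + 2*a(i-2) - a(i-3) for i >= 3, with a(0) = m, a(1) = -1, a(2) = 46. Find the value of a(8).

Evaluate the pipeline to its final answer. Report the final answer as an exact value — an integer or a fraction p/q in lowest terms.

1619

Part I: cross terms: (-37*-4 - -38*4)=300, (-38*11 - 2*-4)=-410, (2*39 - 29*11)=-241, (29*39 - -15*39)=1716, (-15*4 - -37*39)=1383; twice the area = |2748| = 2748; area = 1374; boundary points = 1 + 5 + 1 + 44 + 1 = 52; strictly interior points = area - boundary/2 + 1 = 1349; answer 1349
Part II: U1 = 1349; m = -25; a(3) = 1*(46) + 2*(-1) - 1*(-25) = 69; iterating: a(3)=69, a(4)=162, a(5)=254, a(6)=509, a(7)=855, a(8)=1619; answer 1619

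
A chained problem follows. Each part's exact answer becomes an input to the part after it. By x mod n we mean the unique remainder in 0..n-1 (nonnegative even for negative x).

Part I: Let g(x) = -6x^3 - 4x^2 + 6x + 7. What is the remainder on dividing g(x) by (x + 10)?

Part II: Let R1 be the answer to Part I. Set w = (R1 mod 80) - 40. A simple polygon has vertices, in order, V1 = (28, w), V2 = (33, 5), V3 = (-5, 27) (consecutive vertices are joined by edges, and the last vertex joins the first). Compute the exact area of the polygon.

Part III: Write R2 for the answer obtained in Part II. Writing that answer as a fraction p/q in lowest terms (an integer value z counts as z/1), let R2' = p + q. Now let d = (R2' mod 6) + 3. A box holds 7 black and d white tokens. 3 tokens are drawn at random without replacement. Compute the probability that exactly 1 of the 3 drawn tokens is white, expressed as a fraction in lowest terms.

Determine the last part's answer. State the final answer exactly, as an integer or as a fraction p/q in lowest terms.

Part I: remainder = value at the root: -6*(-10)^3 - 4*(-10)^2 + 6*(-10)^1 + 7 = (6000) + (-400) + (-60) + (7) = 5547; answer 5547
Part II: R1 = 5547; w = -13; cross terms: (28*5 - 33*-13)=569, (33*27 - -5*5)=916, (-5*-13 - 28*27)=-691; twice the area = |794| = 794; area = 397; answer 397
Part III: R2 = 397; threaded value p + q = 398; d = 5; total draws C(12,3) = 220; favorable C(5,1)*C(7,2) = 105; P = 21/44; answer 21/44

21/44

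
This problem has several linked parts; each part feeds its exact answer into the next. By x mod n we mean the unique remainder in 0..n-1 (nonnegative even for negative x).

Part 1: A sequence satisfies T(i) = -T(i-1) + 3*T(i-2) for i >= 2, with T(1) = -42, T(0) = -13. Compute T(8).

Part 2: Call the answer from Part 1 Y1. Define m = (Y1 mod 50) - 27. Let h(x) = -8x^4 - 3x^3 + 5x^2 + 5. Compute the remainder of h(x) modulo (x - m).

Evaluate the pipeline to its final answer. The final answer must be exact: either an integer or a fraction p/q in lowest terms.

Part 1: T(2) = -1*(-42) + 3*(-13) = 3; iterating: T(2)=3, T(3)=-129, T(4)=138, T(5)=-525, T(6)=939, T(7)=-2514, T(8)=5331; answer 5331
Part 2: Y1 = 5331; m = 4; remainder = value at the root: -8*(4)^4 - 3*(4)^3 + 5*(4)^2 + 5 = (-2048) + (-192) + (80) + (5) = -2155; answer -2155

-2155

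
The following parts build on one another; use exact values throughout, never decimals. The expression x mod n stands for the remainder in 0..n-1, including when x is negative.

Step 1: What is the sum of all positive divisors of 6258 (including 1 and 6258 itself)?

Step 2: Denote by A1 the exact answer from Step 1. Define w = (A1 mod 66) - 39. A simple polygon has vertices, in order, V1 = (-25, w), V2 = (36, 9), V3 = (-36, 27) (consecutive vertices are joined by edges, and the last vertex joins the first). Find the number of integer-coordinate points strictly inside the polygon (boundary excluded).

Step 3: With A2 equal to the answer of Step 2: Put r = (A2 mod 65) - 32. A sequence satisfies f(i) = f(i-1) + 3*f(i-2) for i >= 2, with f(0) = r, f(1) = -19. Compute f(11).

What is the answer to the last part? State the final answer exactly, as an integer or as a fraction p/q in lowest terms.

-106609

Step 1: 6258 = 2 * 3 * 7 * 149; sigma = (1 + 2) * (1 + 3) * (1 + 7) * (1 + 149) = 3 * 4 * 8 * 150 = 14400; answer 14400
Step 2: A1 = 14400; w = -27; cross terms: (-25*9 - 36*-27)=747, (36*27 - -36*9)=1296, (-36*-27 - -25*27)=1647; twice the area = |3690| = 3690; area = 1845; boundary points = 1 + 18 + 1 = 20; strictly interior points = area - boundary/2 + 1 = 1836; answer 1836
Step 3: A2 = 1836; r = -16; f(2) = 1*(-19) + 3*(-16) = -67; iterating: f(2)=-67, f(3)=-124, f(4)=-325, f(5)=-697, f(6)=-1672, f(7)=-3763, f(8)=-8779, f(9)=-20068, f(10)=-46405, f(11)=-106609; answer -106609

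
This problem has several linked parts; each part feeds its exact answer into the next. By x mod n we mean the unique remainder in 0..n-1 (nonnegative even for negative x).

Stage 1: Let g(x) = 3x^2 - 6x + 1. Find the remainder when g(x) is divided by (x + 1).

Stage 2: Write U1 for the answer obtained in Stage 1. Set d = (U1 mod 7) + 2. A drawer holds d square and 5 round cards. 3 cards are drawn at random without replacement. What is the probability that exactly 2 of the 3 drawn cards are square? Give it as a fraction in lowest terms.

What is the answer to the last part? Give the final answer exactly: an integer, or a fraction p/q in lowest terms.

5/12

Stage 1: remainder = value at the root: 3*(-1)^2 - 6*(-1)^1 + 1 = (3) + (6) + (1) = 10; answer 10
Stage 2: U1 = 10; d = 5; total draws C(10,3) = 120; favorable C(5,2)*C(5,1) = 50; P = 5/12; answer 5/12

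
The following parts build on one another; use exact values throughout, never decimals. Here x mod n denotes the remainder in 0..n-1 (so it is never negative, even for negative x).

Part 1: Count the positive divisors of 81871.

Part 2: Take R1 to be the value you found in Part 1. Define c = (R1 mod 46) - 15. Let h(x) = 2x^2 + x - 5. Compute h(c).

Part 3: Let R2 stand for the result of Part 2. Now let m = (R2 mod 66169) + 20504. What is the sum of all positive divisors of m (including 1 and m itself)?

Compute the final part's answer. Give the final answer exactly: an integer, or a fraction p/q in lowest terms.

Part 1: 81871 = 19 * 31 * 139; number of divisors = (1+1) * (1+1) * (1+1) = 8; answer 8
Part 2: R1 = 8; c = -7; 2*(-7)^2 + 1*(-7)^1 - 5 = (98) + (-7) + (-5) = 86; answer 86
Part 3: R2 = 86; m = 20590; 20590 = 2 * 5 * 29 * 71; sigma = (1 + 2) * (1 + 5) * (1 + 29) * (1 + 71) = 3 * 6 * 30 * 72 = 38880; answer 38880

38880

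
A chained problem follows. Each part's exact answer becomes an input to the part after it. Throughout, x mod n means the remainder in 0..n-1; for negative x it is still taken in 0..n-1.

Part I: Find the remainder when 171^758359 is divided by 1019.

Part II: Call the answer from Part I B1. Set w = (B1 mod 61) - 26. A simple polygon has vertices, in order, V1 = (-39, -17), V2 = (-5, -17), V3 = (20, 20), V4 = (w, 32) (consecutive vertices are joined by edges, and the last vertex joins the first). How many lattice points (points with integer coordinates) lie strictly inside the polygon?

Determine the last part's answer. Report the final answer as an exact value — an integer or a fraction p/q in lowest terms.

1536

Part I: squarings mod 1019: 171^1=171, 171^2=709, 171^4=314, 171^8=772, 171^16=888, 171^32=857, 171^64=769, 171^128=341, 171^256=115, 171^512=997, 171^1024=484, 171^2048=905, 171^4096=768, 171^8192=842, 171^16384=759, 171^32768=346, 171^65536=493, 171^131072=527, 171^262144=561, 171^524288=869; 171^758359 = 171^1 * 171^2 * 171^4 * 171^16 * 171^64 * 171^512 * 171^4096 * 171^32768 * 171^65536 * 171^131072 * 171^524288 = 991 (mod 1019); answer 991
Part II: B1 = 991; w = -11; cross terms: (-39*-17 - -5*-17)=578, (-5*20 - 20*-17)=240, (20*32 - -11*20)=860, (-11*-17 - -39*32)=1435; twice the area = |3113| = 3113; area = 3113/2; boundary points = 34 + 1 + 1 + 7 = 43; strictly interior points = area - boundary/2 + 1 = 1536; answer 1536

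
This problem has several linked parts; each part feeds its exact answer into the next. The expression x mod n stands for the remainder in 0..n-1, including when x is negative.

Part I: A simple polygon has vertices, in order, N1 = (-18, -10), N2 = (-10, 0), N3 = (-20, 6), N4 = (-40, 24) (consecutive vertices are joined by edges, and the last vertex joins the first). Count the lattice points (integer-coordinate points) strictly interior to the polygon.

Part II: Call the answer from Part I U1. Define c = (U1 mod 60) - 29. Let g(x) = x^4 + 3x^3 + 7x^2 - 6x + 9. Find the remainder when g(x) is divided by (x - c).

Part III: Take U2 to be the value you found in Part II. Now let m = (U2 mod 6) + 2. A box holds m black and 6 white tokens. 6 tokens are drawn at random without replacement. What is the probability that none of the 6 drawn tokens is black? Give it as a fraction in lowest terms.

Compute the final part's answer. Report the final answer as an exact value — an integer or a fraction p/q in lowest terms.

Part I: cross terms: (-18*0 - -10*-10)=-100, (-10*6 - -20*0)=-60, (-20*24 - -40*6)=-240, (-40*-10 - -18*24)=832; twice the area = |432| = 432; area = 216; boundary points = 2 + 2 + 2 + 2 = 8; strictly interior points = area - boundary/2 + 1 = 213; answer 213
Part II: U1 = 213; c = 4; remainder = value at the root: 1*(4)^4 + 3*(4)^3 + 7*(4)^2 - 6*(4)^1 + 9 = (256) + (192) + (112) + (-24) + (9) = 545; answer 545
Part III: U2 = 545; m = 7; total draws C(13,6) = 1716; favorable C(6,6) = 1; P = 1/1716; answer 1/1716

1/1716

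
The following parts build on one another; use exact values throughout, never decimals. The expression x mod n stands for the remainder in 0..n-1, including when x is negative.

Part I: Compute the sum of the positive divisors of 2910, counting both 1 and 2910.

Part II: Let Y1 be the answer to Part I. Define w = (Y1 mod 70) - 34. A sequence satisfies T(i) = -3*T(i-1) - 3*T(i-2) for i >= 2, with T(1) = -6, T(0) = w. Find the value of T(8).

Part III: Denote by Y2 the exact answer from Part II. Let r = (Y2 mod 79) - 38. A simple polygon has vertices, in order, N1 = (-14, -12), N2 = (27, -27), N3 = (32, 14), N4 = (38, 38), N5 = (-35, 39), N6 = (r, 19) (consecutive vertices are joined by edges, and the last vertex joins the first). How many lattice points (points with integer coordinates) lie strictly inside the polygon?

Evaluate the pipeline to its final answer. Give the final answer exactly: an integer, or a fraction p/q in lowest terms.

2669

Part I: 2910 = 2 * 3 * 5 * 97; sigma = (1 + 2) * (1 + 3) * (1 + 5) * (1 + 97) = 3 * 4 * 6 * 98 = 7056; answer 7056
Part II: Y1 = 7056; w = 22; T(2) = -3*(-6) - 3*(22) = -48; iterating: T(2)=-48, T(3)=162, T(4)=-342, T(5)=540, T(6)=-594, T(7)=162, T(8)=1296; answer 1296
Part III: Y2 = 1296; r = -6; cross terms: (-14*-27 - 27*-12)=702, (27*14 - 32*-27)=1242, (32*38 - 38*14)=684, (38*39 - -35*38)=2812, (-35*19 - -6*39)=-431, (-6*-12 - -14*19)=338; twice the area = |5347| = 5347; area = 5347/2; boundary points = 1 + 1 + 6 + 1 + 1 + 1 = 11; strictly interior points = area - boundary/2 + 1 = 2669; answer 2669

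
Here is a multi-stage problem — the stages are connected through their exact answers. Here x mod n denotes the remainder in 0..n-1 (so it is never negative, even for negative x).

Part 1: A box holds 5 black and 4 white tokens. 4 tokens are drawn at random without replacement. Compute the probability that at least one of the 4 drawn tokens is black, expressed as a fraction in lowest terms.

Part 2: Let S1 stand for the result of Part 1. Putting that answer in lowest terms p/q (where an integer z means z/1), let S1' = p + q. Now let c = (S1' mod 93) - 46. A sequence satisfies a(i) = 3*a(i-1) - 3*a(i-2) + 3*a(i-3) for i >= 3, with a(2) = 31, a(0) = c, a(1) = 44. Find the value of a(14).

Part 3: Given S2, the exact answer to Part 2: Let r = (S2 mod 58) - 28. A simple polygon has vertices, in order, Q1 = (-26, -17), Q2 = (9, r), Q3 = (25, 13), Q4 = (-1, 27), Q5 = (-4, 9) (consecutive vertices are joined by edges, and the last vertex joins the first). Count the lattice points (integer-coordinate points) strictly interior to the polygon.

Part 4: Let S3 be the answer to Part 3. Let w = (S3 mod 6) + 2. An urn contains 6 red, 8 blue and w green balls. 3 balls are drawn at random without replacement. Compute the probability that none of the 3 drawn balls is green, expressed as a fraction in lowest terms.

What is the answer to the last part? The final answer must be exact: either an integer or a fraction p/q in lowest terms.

91/170

Part 1: total draws C(9,4) = 126; complement C(4,4) = 1; favorable 126 - 1 = 125; P = 125/126; answer 125/126
Part 2: S1 = 125/126; threaded value p + q = 251; c = 19; a(3) = 3*(31) - 3*(44) + 3*(19) = 18; iterating: a(3)=18, a(4)=93, a(5)=318, a(6)=729, a(7)=1512, a(8)=3303, a(9)=7560, a(10)=17307, a(11)=39150, a(12)=88209, a(13)=199098, a(14)=450117; answer 450117
Part 3: S2 = 450117; r = 9; cross terms: (-26*9 - 9*-17)=-81, (9*13 - 25*9)=-108, (25*27 - -1*13)=688, (-1*9 - -4*27)=99, (-4*-17 - -26*9)=302; twice the area = |900| = 900; area = 450; boundary points = 1 + 4 + 2 + 3 + 2 = 12; strictly interior points = area - boundary/2 + 1 = 445; answer 445
Part 4: S3 = 445; w = 3; total draws C(17,3) = 680; favorable C(14,3) = 364; P = 91/170; answer 91/170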